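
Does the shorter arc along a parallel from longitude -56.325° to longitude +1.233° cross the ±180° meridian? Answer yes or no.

No

Signed shortest Δλ = ((1.233 − -56.325 + 180) mod 360) − 180 = 57.558°.
Going east by 57.558° from -56.325° reaches +1.233° without touching 180°.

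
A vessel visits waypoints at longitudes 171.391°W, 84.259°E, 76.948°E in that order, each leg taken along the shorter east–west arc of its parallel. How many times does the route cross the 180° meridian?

1

Leg 1: -171.391° → +84.259°, shortest Δλ = -104.35° (west) — crosses 180°.
Leg 2: +84.259° → +76.948°, shortest Δλ = -7.311° (west) — does not cross 180°.
Total crossings: 1.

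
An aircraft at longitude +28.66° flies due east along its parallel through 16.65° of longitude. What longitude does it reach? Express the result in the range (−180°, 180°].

Start at +28.66°; shift +16.65° → +45.31°.
+45.31° already lies in (−180°, 180°].

+45.31°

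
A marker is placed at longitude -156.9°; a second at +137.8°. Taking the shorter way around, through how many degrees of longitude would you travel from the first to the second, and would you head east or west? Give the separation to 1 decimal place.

Raw difference: 137.8 − -156.9 = 294.7°.
Normalise into (−180°, 180°]: 294.7° − 360° = -65.3°.
Negative ⇒ the second point lies to the west; separation 65.3°.

65.3° west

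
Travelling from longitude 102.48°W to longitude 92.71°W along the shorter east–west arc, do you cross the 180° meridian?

No

Signed shortest Δλ = ((-92.71 − -102.48 + 180) mod 360) − 180 = 9.77°.
Going east by 9.77° from -102.48° reaches -92.71° without touching 180°.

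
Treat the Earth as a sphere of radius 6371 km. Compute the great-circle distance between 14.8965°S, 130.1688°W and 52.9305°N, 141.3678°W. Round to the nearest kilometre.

7618 km

Δλ = -141.3678 − -130.1688 = -11.1990°.
Δφ = 52.9305 − -14.8965 = 67.8270°.
a = sin²(Δφ/2) + cos φ₁ · cos φ₂ · sin²(Δλ/2) = 0.316844.
c = 2·atan2(√a, √(1−a)) = 1.19575 rad → d = 6371·c ≈ 7618.15 km.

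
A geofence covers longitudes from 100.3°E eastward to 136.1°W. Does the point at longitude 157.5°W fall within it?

Yes

Band width going east from +100.3° to -136.1°: ((-136.1 − 100.3) mod 360) = 123.6°.
Offset of -157.5° east of the west edge: ((-157.5 − 100.3) mod 360) = 102.2°.
102.2° ≤ 123.6° ⇒ inside.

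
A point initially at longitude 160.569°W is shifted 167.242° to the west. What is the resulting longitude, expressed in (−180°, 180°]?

Start at -160.569°; shift −167.242° → -327.811°.
-327.811° lies outside (−180°, 180°]; add 360° → +32.189°.

32.189°E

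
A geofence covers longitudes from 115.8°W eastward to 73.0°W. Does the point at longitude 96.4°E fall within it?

No

Band width going east from -115.8° to -73.0°: ((-73.0 − -115.8) mod 360) = 42.8°.
Offset of +96.4° east of the west edge: ((96.4 − -115.8) mod 360) = 212.2°.
212.2° > 42.8° ⇒ outside.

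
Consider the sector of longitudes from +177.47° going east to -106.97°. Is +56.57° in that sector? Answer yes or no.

No

Band width going east from +177.47° to -106.97°: ((-106.97 − 177.47) mod 360) = 75.56°.
Offset of +56.57° east of the west edge: ((56.57 − 177.47) mod 360) = 239.10°.
239.10° > 75.56° ⇒ outside.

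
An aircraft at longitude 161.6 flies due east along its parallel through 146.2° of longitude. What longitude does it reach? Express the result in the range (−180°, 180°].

-52.2°

Start at +161.6°; shift +146.2° → +307.8°.
+307.8° lies outside (−180°, 180°]; subtract 360° → -52.2°.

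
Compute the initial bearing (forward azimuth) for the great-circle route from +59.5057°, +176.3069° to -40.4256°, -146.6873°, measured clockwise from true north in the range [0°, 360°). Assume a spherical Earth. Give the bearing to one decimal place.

Δλ = -146.6873 − 176.3069 = -322.9942°; wrapped into (−180°, 180°]: 37.0058°.
θ = atan2( sin Δλ · cos φ₂ , cos φ₁ · sin φ₂ − sin φ₁ · cos φ₂ · cos Δλ )
  = atan2(0.45819, -0.85289) = 151.754° → normalised to [0°, 360°): 151.754°.

151.8°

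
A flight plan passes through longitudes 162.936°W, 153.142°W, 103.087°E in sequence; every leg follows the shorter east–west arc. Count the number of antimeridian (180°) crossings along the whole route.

1

Leg 1: -162.936° → -153.142°, shortest Δλ = 9.794° (east) — does not cross 180°.
Leg 2: -153.142° → +103.087°, shortest Δλ = -103.771° (west) — crosses 180°.
Total crossings: 1.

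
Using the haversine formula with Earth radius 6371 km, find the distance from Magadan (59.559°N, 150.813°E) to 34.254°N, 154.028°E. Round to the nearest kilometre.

Δλ = 154.028 − 150.813 = 3.215°.
Δφ = 34.254 − 59.559 = -25.305°.
a = sin²(Δφ/2) + cos φ₁ · cos φ₂ · sin²(Δλ/2) = 0.048307.
c = 2·atan2(√a, √(1−a)) = 0.44320 rad → d = 6371·c ≈ 2823.60 km.

2824 km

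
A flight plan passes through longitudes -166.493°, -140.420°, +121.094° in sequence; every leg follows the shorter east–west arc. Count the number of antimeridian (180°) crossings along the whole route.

Leg 1: -166.493° → -140.420°, shortest Δλ = 26.073° (east) — does not cross 180°.
Leg 2: -140.420° → +121.094°, shortest Δλ = -98.486° (west) — crosses 180°.
Total crossings: 1.

1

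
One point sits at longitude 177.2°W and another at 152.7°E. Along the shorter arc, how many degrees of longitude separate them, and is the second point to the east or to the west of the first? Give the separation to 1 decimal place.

Raw difference: 152.7 − -177.2 = 329.9°.
Normalise into (−180°, 180°]: 329.9° − 360° = -30.1°.
Negative ⇒ the second point lies to the west; separation 30.1°.

30.1° west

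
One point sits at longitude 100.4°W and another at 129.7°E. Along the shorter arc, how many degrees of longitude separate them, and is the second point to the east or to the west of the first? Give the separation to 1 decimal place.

129.9° west

Raw difference: 129.7 − -100.4 = 230.1°.
Normalise into (−180°, 180°]: 230.1° − 360° = -129.9°.
Negative ⇒ the second point lies to the west; separation 129.9°.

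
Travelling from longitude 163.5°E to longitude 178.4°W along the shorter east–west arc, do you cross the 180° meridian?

Yes

Naïve |-178.4 − 163.5| = 341.9° > 180°, so the shorter arc goes the other way round — across 180°.
Signed shortest Δλ = ((-178.4 − 163.5 + 180) mod 360) − 180 = 18.1°.
Going east by 18.1° from +163.5° passes through 180° before reaching -178.4°.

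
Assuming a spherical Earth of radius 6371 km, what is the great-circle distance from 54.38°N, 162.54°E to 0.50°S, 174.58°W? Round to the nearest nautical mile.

Δλ = -174.58 − 162.54 = -337.12°; wrapped into (−180°, 180°]: 22.88°.
Δφ = -0.50 − 54.38 = -54.88°.
a = sin²(Δφ/2) + cos φ₁ · cos φ₂ · sin²(Δλ/2) = 0.235265.
c = 2·atan2(√a, √(1−a)) = 1.01282 rad → d = 6371·c ≈ 6452.68 km ≈ 3484.17 nmi.

3484 nmi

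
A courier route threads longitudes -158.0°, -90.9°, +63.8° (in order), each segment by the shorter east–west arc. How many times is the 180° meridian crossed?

0

Leg 1: -158.0° → -90.9°, shortest Δλ = 67.1° (east) — does not cross 180°.
Leg 2: -90.9° → +63.8°, shortest Δλ = 154.7° (east) — does not cross 180°.
Total crossings: 0.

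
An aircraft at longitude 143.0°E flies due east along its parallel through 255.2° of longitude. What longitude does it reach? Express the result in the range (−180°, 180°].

38.2°E

Start at +143.0°; shift +255.2° → +398.2°.
+398.2° lies outside (−180°, 180°]; subtract 360° → +38.2°.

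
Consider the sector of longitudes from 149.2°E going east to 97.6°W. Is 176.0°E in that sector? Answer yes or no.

Yes

Band width going east from +149.2° to -97.6°: ((-97.6 − 149.2) mod 360) = 113.2°.
Offset of +176.0° east of the west edge: ((176.0 − 149.2) mod 360) = 26.8°.
26.8° ≤ 113.2° ⇒ inside.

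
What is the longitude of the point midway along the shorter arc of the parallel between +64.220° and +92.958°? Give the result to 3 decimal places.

Signed shortest Δλ from +64.220° to +92.958° is +28.738°.
Midpoint longitude = +64.220° + (+28.738°)/2 = +64.220° + 14.369° = +78.589°.

+78.589°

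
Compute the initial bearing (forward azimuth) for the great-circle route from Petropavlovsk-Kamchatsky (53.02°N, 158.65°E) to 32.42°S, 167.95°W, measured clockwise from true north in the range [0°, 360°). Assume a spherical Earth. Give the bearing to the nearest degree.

152°

Δλ = -167.95 − 158.65 = -326.60°; wrapped into (−180°, 180°]: 33.40°.
θ = atan2( sin Δλ · cos φ₂ , cos φ₁ · sin φ₂ − sin φ₁ · cos φ₂ · cos Δλ )
  = atan2(0.46468, -0.88547) = 152.310° → normalised to [0°, 360°): 152.310°.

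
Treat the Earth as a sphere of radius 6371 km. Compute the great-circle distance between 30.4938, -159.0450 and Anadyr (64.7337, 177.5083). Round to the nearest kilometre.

4139 km

Δλ = 177.5083 − -159.0450 = 336.5533°; wrapped into (−180°, 180°]: -23.4467°.
Δφ = 64.7337 − 30.4938 = 34.2399°.
a = sin²(Δφ/2) + cos φ₁ · cos φ₂ · sin²(Δλ/2) = 0.101840.
c = 2·atan2(√a, √(1−a)) = 0.64961 rad → d = 6371·c ≈ 4138.65 km.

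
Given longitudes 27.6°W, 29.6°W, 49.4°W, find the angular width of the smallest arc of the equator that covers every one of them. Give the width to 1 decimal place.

Sort the longitudes: -49.4°, -29.6°, -27.6°.
Eastward gaps between consecutive values (wrapping around): 19.8°, 2.0°, 338.2°.
Largest gap = 338.2° ⇒ minimal covering band is its complement: 360° − 338.2° = 21.8°.
Band runs from -49.4° eastward to -27.6°.

21.8°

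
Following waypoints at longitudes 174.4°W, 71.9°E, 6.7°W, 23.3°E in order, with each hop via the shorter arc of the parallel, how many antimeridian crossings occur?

Leg 1: -174.4° → +71.9°, shortest Δλ = -113.7° (west) — crosses 180°.
Leg 2: +71.9° → -6.7°, shortest Δλ = -78.6° (west) — does not cross 180°.
Leg 3: -6.7° → +23.3°, shortest Δλ = 30.0° (east) — does not cross 180°.
Total crossings: 1.

1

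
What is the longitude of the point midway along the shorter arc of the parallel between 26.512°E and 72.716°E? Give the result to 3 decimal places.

Signed shortest Δλ from +26.512° to +72.716° is +46.204°.
Midpoint longitude = +26.512° + (+46.204°)/2 = +26.512° + 23.102° = +49.614°.

49.614°E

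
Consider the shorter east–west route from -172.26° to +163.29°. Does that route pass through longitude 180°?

Yes

Naïve |163.29 − -172.26| = 335.55° > 180°, so the shorter arc goes the other way round — across 180°.
Signed shortest Δλ = ((163.29 − -172.26 + 180) mod 360) − 180 = -24.45°.
Going west by 24.45° from -172.26° passes through 180° before reaching +163.29°.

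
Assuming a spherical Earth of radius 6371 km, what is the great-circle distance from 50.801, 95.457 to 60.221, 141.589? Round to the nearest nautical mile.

1628 nmi

Δλ = 141.589 − 95.457 = 46.132°.
Δφ = 60.221 − 50.801 = 9.420°.
a = sin²(Δφ/2) + cos φ₁ · cos φ₂ · sin²(Δλ/2) = 0.054925.
c = 2·atan2(√a, √(1−a)) = 0.47312 rad → d = 6371·c ≈ 3014.27 km ≈ 1627.58 nmi.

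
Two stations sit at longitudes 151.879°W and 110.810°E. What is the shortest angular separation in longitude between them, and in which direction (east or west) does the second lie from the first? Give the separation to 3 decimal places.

97.311° west

Raw difference: 110.810 − -151.879 = 262.689°.
Normalise into (−180°, 180°]: 262.689° − 360° = -97.311°.
Negative ⇒ the second point lies to the west; separation 97.311°.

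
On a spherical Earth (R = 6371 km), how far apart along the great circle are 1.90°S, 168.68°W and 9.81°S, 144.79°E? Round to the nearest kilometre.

5216 km

Δλ = 144.79 − -168.68 = 313.47°; wrapped into (−180°, 180°]: -46.53°.
Δφ = -9.81 − -1.90 = -7.91°.
a = sin²(Δφ/2) + cos φ₁ · cos φ₂ · sin²(Δλ/2) = 0.158404.
c = 2·atan2(√a, √(1−a)) = 0.81867 rad → d = 6371·c ≈ 5215.76 km.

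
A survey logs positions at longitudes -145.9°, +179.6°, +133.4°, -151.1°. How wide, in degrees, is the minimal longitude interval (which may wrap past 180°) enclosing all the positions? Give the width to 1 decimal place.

Sort the longitudes: -151.1°, -145.9°, +133.4°, +179.6°.
Eastward gaps between consecutive values (wrapping around): 5.2°, 279.3°, 46.2°, 29.3°.
Largest gap = 279.3° ⇒ minimal covering band is its complement: 360° − 279.3° = 80.7°.
Band runs from +133.4° eastward to -145.9°, crossing the antimeridian.

80.7°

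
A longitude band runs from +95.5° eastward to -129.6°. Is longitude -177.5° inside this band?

Band width going east from +95.5° to -129.6°: ((-129.6 − 95.5) mod 360) = 134.9°.
Offset of -177.5° east of the west edge: ((-177.5 − 95.5) mod 360) = 87.0°.
87.0° ≤ 134.9° ⇒ inside.

Yes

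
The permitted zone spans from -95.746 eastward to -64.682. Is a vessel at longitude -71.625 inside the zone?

Band width going east from -95.746° to -64.682°: ((-64.682 − -95.746) mod 360) = 31.064°.
Offset of -71.625° east of the west edge: ((-71.625 − -95.746) mod 360) = 24.121°.
24.121° ≤ 31.064° ⇒ inside.

Yes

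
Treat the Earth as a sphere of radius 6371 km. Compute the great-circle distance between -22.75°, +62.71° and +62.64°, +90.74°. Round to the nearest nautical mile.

Δλ = 90.74 − 62.71 = 28.03°.
Δφ = 62.64 − -22.75 = 85.39°.
a = sin²(Δφ/2) + cos φ₁ · cos φ₂ · sin²(Δλ/2) = 0.484671.
c = 2·atan2(√a, √(1−a)) = 1.54013 rad → d = 6371·c ≈ 9812.18 km ≈ 5298.16 nmi.

5298 nmi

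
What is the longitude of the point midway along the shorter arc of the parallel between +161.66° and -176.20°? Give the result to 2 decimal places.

+172.73°

Signed shortest Δλ from +161.66° to -176.20° is +22.14°.
Midpoint longitude = +161.66° + (+22.14°)/2 = +161.66° + 11.07° = +172.73°.
(The naïve average (+161.66 + -176.20)/2 = -7.27° is on the wrong side of the globe.)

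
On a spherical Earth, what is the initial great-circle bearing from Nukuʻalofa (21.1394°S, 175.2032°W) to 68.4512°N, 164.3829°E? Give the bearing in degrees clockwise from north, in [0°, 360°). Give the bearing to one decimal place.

Δλ = 164.3829 − -175.2032 = 339.5861°; wrapped into (−180°, 180°]: -20.4139°.
θ = atan2( sin Δλ · cos φ₂ , cos φ₁ · sin φ₂ − sin φ₁ · cos φ₂ · cos Δλ )
  = atan2(-0.12811, 0.99166) = -7.361° → normalised to [0°, 360°): 352.639°.

352.6°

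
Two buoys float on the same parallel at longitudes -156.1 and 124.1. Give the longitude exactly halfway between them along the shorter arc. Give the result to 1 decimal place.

Signed shortest Δλ from -156.1° to +124.1° is -79.8°.
Midpoint longitude = -156.1° + (-79.8°)/2 = -156.1° − 39.9° = -196.0°.
Normalise into (−180°, 180°]: +164.0°.
(The naïve average (-156.1 + +124.1)/2 = -16.0° is on the wrong side of the globe.)

+164.0°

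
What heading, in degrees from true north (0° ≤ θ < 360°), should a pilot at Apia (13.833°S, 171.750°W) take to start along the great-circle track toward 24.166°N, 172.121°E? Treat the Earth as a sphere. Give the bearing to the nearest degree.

Δλ = 172.121 − -171.750 = 343.871°; wrapped into (−180°, 180°]: -16.129°.
θ = atan2( sin Δλ · cos φ₂ , cos φ₁ · sin φ₂ − sin φ₁ · cos φ₂ · cos Δλ )
  = atan2(-0.25346, 0.60706) = -22.661° → normalised to [0°, 360°): 337.339°.

337°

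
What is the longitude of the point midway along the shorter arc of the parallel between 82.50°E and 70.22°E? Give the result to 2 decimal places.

76.36°E

Signed shortest Δλ from +82.50° to +70.22° is -12.28°.
Midpoint longitude = +82.50° + (-12.28°)/2 = +82.50° − 6.14° = +76.36°.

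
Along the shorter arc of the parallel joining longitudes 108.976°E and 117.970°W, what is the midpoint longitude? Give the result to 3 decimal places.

175.503°E

Signed shortest Δλ from +108.976° to -117.970° is +133.054°.
Midpoint longitude = +108.976° + (+133.054°)/2 = +108.976° + 66.527° = +175.503°.
(The naïve average (+108.976 + -117.970)/2 = -4.497° is on the wrong side of the globe.)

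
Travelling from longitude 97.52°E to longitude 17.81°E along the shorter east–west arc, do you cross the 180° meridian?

No

Signed shortest Δλ = ((17.81 − 97.52 + 180) mod 360) − 180 = -79.71°.
Going west by 79.71° from +97.52° reaches +17.81° without touching 180°.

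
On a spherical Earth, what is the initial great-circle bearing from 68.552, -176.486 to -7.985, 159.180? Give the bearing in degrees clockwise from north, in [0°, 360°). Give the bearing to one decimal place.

204.6°

Δλ = 159.180 − -176.486 = 335.666°; wrapped into (−180°, 180°]: -24.334°.
θ = atan2( sin Δλ · cos φ₂ , cos φ₁ · sin φ₂ − sin φ₁ · cos φ₂ · cos Δλ )
  = atan2(-0.40806, -0.89063) = -155.384° → normalised to [0°, 360°): 204.616°.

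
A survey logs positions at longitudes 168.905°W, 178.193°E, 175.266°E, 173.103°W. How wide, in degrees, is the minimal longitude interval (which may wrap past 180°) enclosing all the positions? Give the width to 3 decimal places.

Sort the longitudes: -173.103°, -168.905°, +175.266°, +178.193°.
Eastward gaps between consecutive values (wrapping around): 4.198°, 344.171°, 2.927°, 8.704°.
Largest gap = 344.171° ⇒ minimal covering band is its complement: 360° − 344.171° = 15.829°.
Band runs from +175.266° eastward to -168.905°, crossing the antimeridian.

15.829°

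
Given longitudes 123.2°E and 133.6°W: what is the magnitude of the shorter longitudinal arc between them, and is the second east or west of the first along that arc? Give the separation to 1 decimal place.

103.2° east

Raw difference: -133.6 − 123.2 = -256.8°.
Normalise into (−180°, 180°]: -256.8° + 360° = 103.2°.
Positive ⇒ the second point lies to the east; separation 103.2°.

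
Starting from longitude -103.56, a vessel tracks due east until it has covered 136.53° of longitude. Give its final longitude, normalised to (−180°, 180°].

+32.97°

Start at -103.56°; shift +136.53° → +32.97°.
+32.97° already lies in (−180°, 180°].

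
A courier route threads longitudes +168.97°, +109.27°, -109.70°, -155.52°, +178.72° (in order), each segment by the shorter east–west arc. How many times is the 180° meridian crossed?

Leg 1: +168.97° → +109.27°, shortest Δλ = -59.7° (west) — does not cross 180°.
Leg 2: +109.27° → -109.70°, shortest Δλ = 141.03° (east) — crosses 180°.
Leg 3: -109.70° → -155.52°, shortest Δλ = -45.82° (west) — does not cross 180°.
Leg 4: -155.52° → +178.72°, shortest Δλ = -25.76° (west) — crosses 180°.
Total crossings: 2.

2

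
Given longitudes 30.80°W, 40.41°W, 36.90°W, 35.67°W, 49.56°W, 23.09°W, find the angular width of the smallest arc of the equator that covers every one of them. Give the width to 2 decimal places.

Sort the longitudes: -49.56°, -40.41°, -36.90°, -35.67°, -30.80°, -23.09°.
Eastward gaps between consecutive values (wrapping around): 9.15°, 3.51°, 1.23°, 4.87°, 7.71°, 333.53°.
Largest gap = 333.53° ⇒ minimal covering band is its complement: 360° − 333.53° = 26.47°.
Band runs from -49.56° eastward to -23.09°.

26.47°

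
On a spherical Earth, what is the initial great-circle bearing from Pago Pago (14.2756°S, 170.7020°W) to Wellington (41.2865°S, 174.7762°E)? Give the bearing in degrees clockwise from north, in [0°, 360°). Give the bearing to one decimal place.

202.3°

Δλ = 174.7762 − -170.7020 = 345.4782°; wrapped into (−180°, 180°]: -14.5218°.
θ = atan2( sin Δλ · cos φ₂ , cos φ₁ · sin φ₂ − sin φ₁ · cos φ₂ · cos Δλ )
  = atan2(-0.18842, -0.46008) = -157.729° → normalised to [0°, 360°): 202.271°.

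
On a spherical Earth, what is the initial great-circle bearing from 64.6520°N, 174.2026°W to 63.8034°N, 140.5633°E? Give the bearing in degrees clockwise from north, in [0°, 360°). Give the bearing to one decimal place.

288.2°

Δλ = 140.5633 − -174.2026 = 314.7659°; wrapped into (−180°, 180°]: -45.2341°.
θ = atan2( sin Δλ · cos φ₂ , cos φ₁ · sin φ₂ − sin φ₁ · cos φ₂ · cos Δλ )
  = atan2(-0.31343, 0.10319) = -71.776° → normalised to [0°, 360°): 288.224°.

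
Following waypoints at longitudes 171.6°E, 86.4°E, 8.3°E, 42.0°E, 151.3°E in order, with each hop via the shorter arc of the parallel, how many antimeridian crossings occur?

Leg 1: +171.6° → +86.4°, shortest Δλ = -85.2° (west) — does not cross 180°.
Leg 2: +86.4° → +8.3°, shortest Δλ = -78.1° (west) — does not cross 180°.
Leg 3: +8.3° → +42.0°, shortest Δλ = 33.7° (east) — does not cross 180°.
Leg 4: +42.0° → +151.3°, shortest Δλ = 109.3° (east) — does not cross 180°.
Total crossings: 0.

0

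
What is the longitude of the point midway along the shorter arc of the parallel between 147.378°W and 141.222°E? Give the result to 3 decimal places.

176.922°E

Signed shortest Δλ from -147.378° to +141.222° is -71.400°.
Midpoint longitude = -147.378° + (-71.400°)/2 = -147.378° − 35.700° = -183.078°.
Normalise into (−180°, 180°]: +176.922°.
(The naïve average (-147.378 + +141.222)/2 = -3.078° is on the wrong side of the globe.)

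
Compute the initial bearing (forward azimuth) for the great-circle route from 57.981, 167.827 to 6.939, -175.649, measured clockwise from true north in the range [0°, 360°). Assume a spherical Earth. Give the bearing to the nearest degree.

159°

Δλ = -175.649 − 167.827 = -343.476°; wrapped into (−180°, 180°]: 16.524°.
θ = atan2( sin Δλ · cos φ₂ , cos φ₁ · sin φ₂ − sin φ₁ · cos φ₂ · cos Δλ )
  = atan2(0.28233, -0.74285) = 159.190° → normalised to [0°, 360°): 159.190°.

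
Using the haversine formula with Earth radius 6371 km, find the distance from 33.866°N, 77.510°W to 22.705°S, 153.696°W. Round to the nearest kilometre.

10213 km

Δλ = -153.696 − -77.510 = -76.186°.
Δφ = -22.705 − 33.866 = -56.571°.
a = sin²(Δφ/2) + cos φ₁ · cos φ₂ · sin²(Δλ/2) = 0.516097.
c = 2·atan2(√a, √(1−a)) = 1.60300 rad → d = 6371·c ≈ 10212.69 km.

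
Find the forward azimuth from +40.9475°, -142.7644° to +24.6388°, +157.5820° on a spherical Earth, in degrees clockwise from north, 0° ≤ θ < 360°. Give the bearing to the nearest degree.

271°

Δλ = 157.5820 − -142.7644 = 300.3464°; wrapped into (−180°, 180°]: -59.6536°.
θ = atan2( sin Δλ · cos φ₂ , cos φ₁ · sin φ₂ − sin φ₁ · cos φ₂ · cos Δλ )
  = atan2(-0.78442, 0.01392) = -88.983° → normalised to [0°, 360°): 271.017°.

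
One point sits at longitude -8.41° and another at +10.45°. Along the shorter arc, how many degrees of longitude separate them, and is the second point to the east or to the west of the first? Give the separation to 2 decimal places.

18.86° east

Raw difference: 10.45 − -8.41 = 18.86°.
Normalise into (−180°, 180°]: 18.86° stays 18.86°.
Positive ⇒ the second point lies to the east; separation 18.86°.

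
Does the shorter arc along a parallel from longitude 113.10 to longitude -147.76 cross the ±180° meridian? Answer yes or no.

Naïve |-147.76 − 113.10| = 260.86° > 180°, so the shorter arc goes the other way round — across 180°.
Signed shortest Δλ = ((-147.76 − 113.10 + 180) mod 360) − 180 = 99.14°.
Going east by 99.14° from +113.10° passes through 180° before reaching -147.76°.

Yes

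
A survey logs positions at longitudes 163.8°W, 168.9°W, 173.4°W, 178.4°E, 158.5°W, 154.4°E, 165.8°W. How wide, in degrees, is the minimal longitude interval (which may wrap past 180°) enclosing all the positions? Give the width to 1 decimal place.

47.1°

Sort the longitudes: -173.4°, -168.9°, -165.8°, -163.8°, -158.5°, +154.4°, +178.4°.
Eastward gaps between consecutive values (wrapping around): 4.5°, 3.1°, 2.0°, 5.3°, 312.9°, 24.0°, 8.2°.
Largest gap = 312.9° ⇒ minimal covering band is its complement: 360° − 312.9° = 47.1°.
Band runs from +154.4° eastward to -158.5°, crossing the antimeridian.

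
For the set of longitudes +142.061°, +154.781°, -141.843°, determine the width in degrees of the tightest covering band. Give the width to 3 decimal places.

76.096°

Sort the longitudes: -141.843°, +142.061°, +154.781°.
Eastward gaps between consecutive values (wrapping around): 283.904°, 12.720°, 63.376°.
Largest gap = 283.904° ⇒ minimal covering band is its complement: 360° − 283.904° = 76.096°.
Band runs from +142.061° eastward to -141.843°, crossing the antimeridian.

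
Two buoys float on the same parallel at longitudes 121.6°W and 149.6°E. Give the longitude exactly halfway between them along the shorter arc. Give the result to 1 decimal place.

Signed shortest Δλ from -121.6° to +149.6° is -88.8°.
Midpoint longitude = -121.6° + (-88.8°)/2 = -121.6° − 44.4° = -166.0°.
(The naïve average (-121.6 + +149.6)/2 = 14.0° is on the wrong side of the globe.)

166.0°W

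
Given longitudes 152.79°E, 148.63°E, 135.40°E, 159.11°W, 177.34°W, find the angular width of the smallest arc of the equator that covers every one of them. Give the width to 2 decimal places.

65.49°

Sort the longitudes: -177.34°, -159.11°, +135.40°, +148.63°, +152.79°.
Eastward gaps between consecutive values (wrapping around): 18.23°, 294.51°, 13.23°, 4.16°, 29.87°.
Largest gap = 294.51° ⇒ minimal covering band is its complement: 360° − 294.51° = 65.49°.
Band runs from +135.40° eastward to -159.11°, crossing the antimeridian.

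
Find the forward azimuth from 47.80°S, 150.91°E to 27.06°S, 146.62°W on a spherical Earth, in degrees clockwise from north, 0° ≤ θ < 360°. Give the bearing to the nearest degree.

90°

Δλ = -146.62 − 150.91 = -297.53°; wrapped into (−180°, 180°]: 62.47°.
θ = atan2( sin Δλ · cos φ₂ , cos φ₁ · sin φ₂ − sin φ₁ · cos φ₂ · cos Δλ )
  = atan2(0.78969, -0.00066) = 90.048° → normalised to [0°, 360°): 90.048°.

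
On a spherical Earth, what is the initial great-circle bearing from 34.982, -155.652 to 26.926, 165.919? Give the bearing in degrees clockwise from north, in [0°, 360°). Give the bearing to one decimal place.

267.0°

Δλ = 165.919 − -155.652 = 321.571°; wrapped into (−180°, 180°]: -38.429°.
θ = atan2( sin Δλ · cos φ₂ , cos φ₁ · sin φ₂ − sin φ₁ · cos φ₂ · cos Δλ )
  = atan2(-0.55416, -0.02941) = -93.038° → normalised to [0°, 360°): 266.962°.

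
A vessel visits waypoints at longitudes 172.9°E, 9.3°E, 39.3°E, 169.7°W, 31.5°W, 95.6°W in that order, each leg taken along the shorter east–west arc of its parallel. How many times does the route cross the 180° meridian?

1

Leg 1: +172.9° → +9.3°, shortest Δλ = -163.6° (west) — does not cross 180°.
Leg 2: +9.3° → +39.3°, shortest Δλ = 30.0° (east) — does not cross 180°.
Leg 3: +39.3° → -169.7°, shortest Δλ = 151.0° (east) — crosses 180°.
Leg 4: -169.7° → -31.5°, shortest Δλ = 138.2° (east) — does not cross 180°.
Leg 5: -31.5° → -95.6°, shortest Δλ = -64.1° (west) — does not cross 180°.
Total crossings: 1.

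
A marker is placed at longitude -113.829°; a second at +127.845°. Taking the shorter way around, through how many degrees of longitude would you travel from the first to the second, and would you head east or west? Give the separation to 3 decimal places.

118.326° west

Raw difference: 127.845 − -113.829 = 241.674°.
Normalise into (−180°, 180°]: 241.674° − 360° = -118.326°.
Negative ⇒ the second point lies to the west; separation 118.326°.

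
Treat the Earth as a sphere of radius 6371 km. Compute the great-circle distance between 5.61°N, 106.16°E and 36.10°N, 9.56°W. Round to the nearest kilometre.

Δλ = -9.56 − 106.16 = -115.72°.
Δφ = 36.10 − 5.61 = 30.49°.
a = sin²(Δφ/2) + cos φ₁ · cos φ₂ · sin²(Δλ/2) = 0.645684.
c = 2·atan2(√a, √(1−a)) = 1.86645 rad → d = 6371·c ≈ 11891.18 km.

11891 km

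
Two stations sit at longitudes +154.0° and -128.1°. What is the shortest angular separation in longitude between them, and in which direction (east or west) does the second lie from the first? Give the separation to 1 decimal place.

Raw difference: -128.1 − 154.0 = -282.1°.
Normalise into (−180°, 180°]: -282.1° + 360° = 77.9°.
Positive ⇒ the second point lies to the east; separation 77.9°.

77.9° east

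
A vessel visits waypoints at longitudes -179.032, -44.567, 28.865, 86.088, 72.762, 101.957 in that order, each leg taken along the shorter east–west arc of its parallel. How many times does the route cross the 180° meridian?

Leg 1: -179.032° → -44.567°, shortest Δλ = 134.465° (east) — does not cross 180°.
Leg 2: -44.567° → +28.865°, shortest Δλ = 73.432° (east) — does not cross 180°.
Leg 3: +28.865° → +86.088°, shortest Δλ = 57.223° (east) — does not cross 180°.
Leg 4: +86.088° → +72.762°, shortest Δλ = -13.326° (west) — does not cross 180°.
Leg 5: +72.762° → +101.957°, shortest Δλ = 29.195° (east) — does not cross 180°.
Total crossings: 0.

0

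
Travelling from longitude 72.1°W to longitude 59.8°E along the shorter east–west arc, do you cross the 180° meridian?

No

Signed shortest Δλ = ((59.8 − -72.1 + 180) mod 360) − 180 = 131.9°.
Going east by 131.9° from -72.1° reaches +59.8° without touching 180°.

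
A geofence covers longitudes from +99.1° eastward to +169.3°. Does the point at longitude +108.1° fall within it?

Band width going east from +99.1° to +169.3°: ((169.3 − 99.1) mod 360) = 70.2°.
Offset of +108.1° east of the west edge: ((108.1 − 99.1) mod 360) = 9.0°.
9.0° ≤ 70.2° ⇒ inside.

Yes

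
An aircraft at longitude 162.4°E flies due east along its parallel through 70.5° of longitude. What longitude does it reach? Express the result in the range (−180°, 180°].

Start at +162.4°; shift +70.5° → +232.9°.
+232.9° lies outside (−180°, 180°]; subtract 360° → -127.1°.

127.1°W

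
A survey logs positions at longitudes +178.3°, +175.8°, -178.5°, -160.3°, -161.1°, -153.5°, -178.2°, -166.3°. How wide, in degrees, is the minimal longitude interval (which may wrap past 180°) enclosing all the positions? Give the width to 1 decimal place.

Sort the longitudes: -178.5°, -178.2°, -166.3°, -161.1°, -160.3°, -153.5°, +175.8°, +178.3°.
Eastward gaps between consecutive values (wrapping around): 0.3°, 11.9°, 5.2°, 0.8°, 6.8°, 329.3°, 2.5°, 3.2°.
Largest gap = 329.3° ⇒ minimal covering band is its complement: 360° − 329.3° = 30.7°.
Band runs from +175.8° eastward to -153.5°, crossing the antimeridian.

30.7°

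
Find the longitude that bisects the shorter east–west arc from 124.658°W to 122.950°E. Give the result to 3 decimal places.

179.146°E

Signed shortest Δλ from -124.658° to +122.950° is -112.392°.
Midpoint longitude = -124.658° + (-112.392°)/2 = -124.658° − 56.196° = -180.854°.
Normalise into (−180°, 180°]: +179.146°.
(The naïve average (-124.658 + +122.950)/2 = -0.854° is on the wrong side of the globe.)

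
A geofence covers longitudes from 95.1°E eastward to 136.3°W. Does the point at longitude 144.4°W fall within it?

Yes

Band width going east from +95.1° to -136.3°: ((-136.3 − 95.1) mod 360) = 128.6°.
Offset of -144.4° east of the west edge: ((-144.4 − 95.1) mod 360) = 120.5°.
120.5° ≤ 128.6° ⇒ inside.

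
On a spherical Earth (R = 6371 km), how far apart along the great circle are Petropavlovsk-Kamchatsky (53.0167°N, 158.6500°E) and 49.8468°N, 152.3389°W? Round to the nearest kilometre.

3349 km

Δλ = -152.3389 − 158.6500 = -310.9889°; wrapped into (−180°, 180°]: 49.0111°.
Δφ = 49.8468 − 53.0167 = -3.1699°.
a = sin²(Δφ/2) + cos φ₁ · cos φ₂ · sin²(Δλ/2) = 0.067504.
c = 2·atan2(√a, √(1−a)) = 0.52566 rad → d = 6371·c ≈ 3349.00 km.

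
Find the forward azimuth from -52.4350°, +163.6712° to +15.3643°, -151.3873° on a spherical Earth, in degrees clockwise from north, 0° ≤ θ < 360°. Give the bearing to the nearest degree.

44°

Δλ = -151.3873 − 163.6712 = -315.0585°; wrapped into (−180°, 180°]: 44.9415°.
θ = atan2( sin Δλ · cos φ₂ , cos φ₁ · sin φ₂ − sin φ₁ · cos φ₂ · cos Δλ )
  = atan2(0.68114, 0.70255) = 44.113° → normalised to [0°, 360°): 44.113°.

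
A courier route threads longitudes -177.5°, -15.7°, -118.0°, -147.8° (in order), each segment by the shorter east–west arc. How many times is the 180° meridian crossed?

Leg 1: -177.5° → -15.7°, shortest Δλ = 161.8° (east) — does not cross 180°.
Leg 2: -15.7° → -118.0°, shortest Δλ = -102.3° (west) — does not cross 180°.
Leg 3: -118.0° → -147.8°, shortest Δλ = -29.8° (west) — does not cross 180°.
Total crossings: 0.

0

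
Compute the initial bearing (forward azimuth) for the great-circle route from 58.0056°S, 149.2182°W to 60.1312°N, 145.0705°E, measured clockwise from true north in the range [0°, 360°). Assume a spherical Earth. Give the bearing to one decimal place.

Δλ = 145.0705 − -149.2182 = 294.2887°; wrapped into (−180°, 180°]: -65.7113°.
θ = atan2( sin Δλ · cos φ₂ , cos φ₁ · sin φ₂ − sin φ₁ · cos φ₂ · cos Δλ )
  = atan2(-0.45393, 0.63319) = -35.637° → normalised to [0°, 360°): 324.363°.

324.4°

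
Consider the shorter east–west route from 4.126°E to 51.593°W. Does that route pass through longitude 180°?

No

Signed shortest Δλ = ((-51.593 − 4.126 + 180) mod 360) − 180 = -55.719°.
Going west by 55.719° from +4.126° reaches -51.593° without touching 180°.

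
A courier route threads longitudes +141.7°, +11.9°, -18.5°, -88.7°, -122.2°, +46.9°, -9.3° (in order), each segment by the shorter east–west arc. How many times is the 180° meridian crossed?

0

Leg 1: +141.7° → +11.9°, shortest Δλ = -129.8° (west) — does not cross 180°.
Leg 2: +11.9° → -18.5°, shortest Δλ = -30.4° (west) — does not cross 180°.
Leg 3: -18.5° → -88.7°, shortest Δλ = -70.2° (west) — does not cross 180°.
Leg 4: -88.7° → -122.2°, shortest Δλ = -33.5° (west) — does not cross 180°.
Leg 5: -122.2° → +46.9°, shortest Δλ = 169.1° (east) — does not cross 180°.
Leg 6: +46.9° → -9.3°, shortest Δλ = -56.2° (west) — does not cross 180°.
Total crossings: 0.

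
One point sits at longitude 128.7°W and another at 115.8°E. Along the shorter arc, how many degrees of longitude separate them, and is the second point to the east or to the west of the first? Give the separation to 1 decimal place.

115.5° west

Raw difference: 115.8 − -128.7 = 244.5°.
Normalise into (−180°, 180°]: 244.5° − 360° = -115.5°.
Negative ⇒ the second point lies to the west; separation 115.5°.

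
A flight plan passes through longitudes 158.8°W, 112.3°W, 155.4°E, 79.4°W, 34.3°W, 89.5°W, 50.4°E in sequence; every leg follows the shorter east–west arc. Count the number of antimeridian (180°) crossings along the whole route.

Leg 1: -158.8° → -112.3°, shortest Δλ = 46.5° (east) — does not cross 180°.
Leg 2: -112.3° → +155.4°, shortest Δλ = -92.3° (west) — crosses 180°.
Leg 3: +155.4° → -79.4°, shortest Δλ = 125.2° (east) — crosses 180°.
Leg 4: -79.4° → -34.3°, shortest Δλ = 45.1° (east) — does not cross 180°.
Leg 5: -34.3° → -89.5°, shortest Δλ = -55.2° (west) — does not cross 180°.
Leg 6: -89.5° → +50.4°, shortest Δλ = 139.9° (east) — does not cross 180°.
Total crossings: 2.

2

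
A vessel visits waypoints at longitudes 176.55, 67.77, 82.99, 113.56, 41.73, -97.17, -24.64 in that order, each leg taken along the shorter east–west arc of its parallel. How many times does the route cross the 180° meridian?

Leg 1: +176.55° → +67.77°, shortest Δλ = -108.78° (west) — does not cross 180°.
Leg 2: +67.77° → +82.99°, shortest Δλ = 15.22° (east) — does not cross 180°.
Leg 3: +82.99° → +113.56°, shortest Δλ = 30.57° (east) — does not cross 180°.
Leg 4: +113.56° → +41.73°, shortest Δλ = -71.83° (west) — does not cross 180°.
Leg 5: +41.73° → -97.17°, shortest Δλ = -138.9° (west) — does not cross 180°.
Leg 6: -97.17° → -24.64°, shortest Δλ = 72.53° (east) — does not cross 180°.
Total crossings: 0.

0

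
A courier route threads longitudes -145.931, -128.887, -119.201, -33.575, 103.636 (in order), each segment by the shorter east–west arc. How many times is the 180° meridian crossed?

Leg 1: -145.931° → -128.887°, shortest Δλ = 17.044° (east) — does not cross 180°.
Leg 2: -128.887° → -119.201°, shortest Δλ = 9.686° (east) — does not cross 180°.
Leg 3: -119.201° → -33.575°, shortest Δλ = 85.626° (east) — does not cross 180°.
Leg 4: -33.575° → +103.636°, shortest Δλ = 137.211° (east) — does not cross 180°.
Total crossings: 0.

0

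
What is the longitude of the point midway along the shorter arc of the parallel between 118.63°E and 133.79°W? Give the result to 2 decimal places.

Signed shortest Δλ from +118.63° to -133.79° is +107.58°.
Midpoint longitude = +118.63° + (+107.58°)/2 = +118.63° + 53.79° = +172.42°.
(The naïve average (+118.63 + -133.79)/2 = -7.58° is on the wrong side of the globe.)

172.42°E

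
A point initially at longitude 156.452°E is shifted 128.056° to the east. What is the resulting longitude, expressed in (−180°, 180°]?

75.492°W

Start at +156.452°; shift +128.056° → +284.508°.
+284.508° lies outside (−180°, 180°]; subtract 360° → -75.492°.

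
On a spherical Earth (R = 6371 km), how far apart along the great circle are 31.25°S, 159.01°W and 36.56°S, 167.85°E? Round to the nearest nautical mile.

1673 nmi

Δλ = 167.85 − -159.01 = 326.86°; wrapped into (−180°, 180°]: -33.14°.
Δφ = -36.56 − -31.25 = -5.31°.
a = sin²(Δφ/2) + cos φ₁ · cos φ₂ · sin²(Δλ/2) = 0.057995.
c = 2·atan2(√a, √(1−a)) = 0.48643 rad → d = 6371·c ≈ 3099.02 km ≈ 1673.34 nmi.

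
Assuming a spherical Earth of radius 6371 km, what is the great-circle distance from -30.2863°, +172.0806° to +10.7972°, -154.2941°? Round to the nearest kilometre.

5813 km

Δλ = -154.2941 − 172.0806 = -326.3747°; wrapped into (−180°, 180°]: 33.6253°.
Δφ = 10.7972 − -30.2863 = 41.0835°.
a = sin²(Δφ/2) + cos φ₁ · cos φ₂ · sin²(Δλ/2) = 0.194088.
c = 2·atan2(√a, √(1−a)) = 0.91243 rad → d = 6371·c ≈ 5813.10 km.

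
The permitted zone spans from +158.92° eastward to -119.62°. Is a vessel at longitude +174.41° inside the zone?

Band width going east from +158.92° to -119.62°: ((-119.62 − 158.92) mod 360) = 81.46°.
Offset of +174.41° east of the west edge: ((174.41 − 158.92) mod 360) = 15.49°.
15.49° ≤ 81.46° ⇒ inside.

Yes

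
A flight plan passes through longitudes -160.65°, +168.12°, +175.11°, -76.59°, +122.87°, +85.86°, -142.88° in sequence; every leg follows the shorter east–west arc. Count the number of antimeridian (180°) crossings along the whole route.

4

Leg 1: -160.65° → +168.12°, shortest Δλ = -31.23° (west) — crosses 180°.
Leg 2: +168.12° → +175.11°, shortest Δλ = 6.99° (east) — does not cross 180°.
Leg 3: +175.11° → -76.59°, shortest Δλ = 108.3° (east) — crosses 180°.
Leg 4: -76.59° → +122.87°, shortest Δλ = -160.54° (west) — crosses 180°.
Leg 5: +122.87° → +85.86°, shortest Δλ = -37.01° (west) — does not cross 180°.
Leg 6: +85.86° → -142.88°, shortest Δλ = 131.26° (east) — crosses 180°.
Total crossings: 4.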